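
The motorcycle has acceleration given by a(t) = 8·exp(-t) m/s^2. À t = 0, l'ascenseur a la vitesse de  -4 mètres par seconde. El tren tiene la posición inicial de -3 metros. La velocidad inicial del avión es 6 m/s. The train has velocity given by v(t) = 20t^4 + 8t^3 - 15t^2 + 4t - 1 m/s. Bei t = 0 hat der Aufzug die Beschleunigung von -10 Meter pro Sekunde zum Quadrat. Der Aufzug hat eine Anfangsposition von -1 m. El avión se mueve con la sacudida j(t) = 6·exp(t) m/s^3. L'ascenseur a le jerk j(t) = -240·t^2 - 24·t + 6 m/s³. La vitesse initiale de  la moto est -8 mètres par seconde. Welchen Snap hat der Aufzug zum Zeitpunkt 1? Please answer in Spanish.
Partiendo de la sacudida j(t) = -240·t^2 - 24·t + 6, tomamos 1 derivada. Derivando la sacudida, obtenemos el snap: s(t) = -480·t - 24. Tenemos el snap s(t) = -480·t - 24. Sustituyendo t = 1: s(1) = -504.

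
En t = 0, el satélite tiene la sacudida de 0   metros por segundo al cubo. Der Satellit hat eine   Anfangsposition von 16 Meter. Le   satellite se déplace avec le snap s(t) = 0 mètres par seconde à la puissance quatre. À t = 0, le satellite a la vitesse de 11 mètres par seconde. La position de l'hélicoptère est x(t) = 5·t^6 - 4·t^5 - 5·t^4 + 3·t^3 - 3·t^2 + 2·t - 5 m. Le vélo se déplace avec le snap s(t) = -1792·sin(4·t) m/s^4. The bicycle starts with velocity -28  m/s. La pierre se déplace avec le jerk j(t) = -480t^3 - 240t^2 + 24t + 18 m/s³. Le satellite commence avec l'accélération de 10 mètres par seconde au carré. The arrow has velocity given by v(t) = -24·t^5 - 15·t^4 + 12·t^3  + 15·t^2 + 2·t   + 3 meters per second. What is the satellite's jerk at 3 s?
To solve this, we need to take 1 antiderivative of our snap equation s(t) = 0. Integrating snap and using the initial condition j(0) = 0, we get j(t) = 0. Using j(t) = 0 and substituting t = 3, we find j = 0.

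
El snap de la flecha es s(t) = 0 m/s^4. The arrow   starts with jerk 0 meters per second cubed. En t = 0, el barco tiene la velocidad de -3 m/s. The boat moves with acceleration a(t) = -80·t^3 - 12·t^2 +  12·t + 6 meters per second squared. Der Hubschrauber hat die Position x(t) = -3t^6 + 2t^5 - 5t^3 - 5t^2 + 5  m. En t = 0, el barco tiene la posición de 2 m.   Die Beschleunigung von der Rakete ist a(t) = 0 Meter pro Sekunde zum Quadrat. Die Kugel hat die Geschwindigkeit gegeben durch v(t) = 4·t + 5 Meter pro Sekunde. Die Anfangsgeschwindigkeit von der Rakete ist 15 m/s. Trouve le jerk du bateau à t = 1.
Pour résoudre ceci, nous devons prendre 1 dérivée de notre équation de l'accélération a(t) = -80·t^3 - 12·t^2 + 12·t + 6. En dérivant l'accélération, nous obtenons le jerk: j(t) = -240·t^2 - 24·t + 12. Nous avons le jerk j(t) = -240·t^2 - 24·t + 12. En substituant t = 1: j(1) = -252.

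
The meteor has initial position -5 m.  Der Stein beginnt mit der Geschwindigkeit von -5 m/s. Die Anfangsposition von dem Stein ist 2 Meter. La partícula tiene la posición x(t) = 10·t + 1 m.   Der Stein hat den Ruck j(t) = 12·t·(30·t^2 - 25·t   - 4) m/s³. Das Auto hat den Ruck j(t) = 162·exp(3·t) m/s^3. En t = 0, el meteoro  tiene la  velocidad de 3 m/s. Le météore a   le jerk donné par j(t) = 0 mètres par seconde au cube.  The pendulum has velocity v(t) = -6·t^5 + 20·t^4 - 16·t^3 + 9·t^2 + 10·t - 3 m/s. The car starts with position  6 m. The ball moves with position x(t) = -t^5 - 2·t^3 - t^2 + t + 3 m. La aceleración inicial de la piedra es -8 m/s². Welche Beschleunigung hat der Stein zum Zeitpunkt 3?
Ausgehend von dem Ruck j(t) = 12·t·(30·t^2 - 25·t - 4), nehmen wir 1 Stammfunktion. Mit ∫j(t)dt und Anwendung von a(0) = -8, finden wir a(t) = 90·t^4 - 100·t^3 - 24·t^2 - 8. Wir haben die Beschleunigung a(t) = 90·t^4 - 100·t^3 - 24·t^2 - 8. Durch Einsetzen von t = 3: a(3) = 4366.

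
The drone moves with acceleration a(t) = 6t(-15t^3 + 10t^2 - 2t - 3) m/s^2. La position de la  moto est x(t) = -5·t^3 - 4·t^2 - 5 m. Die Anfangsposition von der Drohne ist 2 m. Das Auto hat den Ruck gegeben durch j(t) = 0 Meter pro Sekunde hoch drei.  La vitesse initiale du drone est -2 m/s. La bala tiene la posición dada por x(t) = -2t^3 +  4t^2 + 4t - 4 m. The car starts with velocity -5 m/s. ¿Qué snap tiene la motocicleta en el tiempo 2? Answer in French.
Pour résoudre ceci, nous devons prendre 4 dérivées de notre équation de la position x(t) = -5·t^3 - 4·t^2 - 5. En prenant d/dt de x(t), nous trouvons v(t) = -15·t^2 - 8·t. En prenant d/dt de v(t), nous trouvons a(t) = -30·t - 8. La dérivée de l'accélération donne le jerk: j(t) = -30. En dérivant le jerk, nous obtenons le snap: s(t) = 0. De l'équation du snap s(t) = 0, nous substituons t = 2 pour obtenir s = 0.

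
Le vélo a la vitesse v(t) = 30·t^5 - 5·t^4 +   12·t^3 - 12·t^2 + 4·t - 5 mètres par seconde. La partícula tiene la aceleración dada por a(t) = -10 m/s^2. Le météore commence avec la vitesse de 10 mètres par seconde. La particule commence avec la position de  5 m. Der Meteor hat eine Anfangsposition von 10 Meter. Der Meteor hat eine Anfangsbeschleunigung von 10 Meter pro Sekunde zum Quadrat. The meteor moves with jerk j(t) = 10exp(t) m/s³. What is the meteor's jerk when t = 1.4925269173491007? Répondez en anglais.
From the given jerk equation j(t) = 10·exp(t), we substitute t = 1.4925269173491007 to get j = 44.4832187070805.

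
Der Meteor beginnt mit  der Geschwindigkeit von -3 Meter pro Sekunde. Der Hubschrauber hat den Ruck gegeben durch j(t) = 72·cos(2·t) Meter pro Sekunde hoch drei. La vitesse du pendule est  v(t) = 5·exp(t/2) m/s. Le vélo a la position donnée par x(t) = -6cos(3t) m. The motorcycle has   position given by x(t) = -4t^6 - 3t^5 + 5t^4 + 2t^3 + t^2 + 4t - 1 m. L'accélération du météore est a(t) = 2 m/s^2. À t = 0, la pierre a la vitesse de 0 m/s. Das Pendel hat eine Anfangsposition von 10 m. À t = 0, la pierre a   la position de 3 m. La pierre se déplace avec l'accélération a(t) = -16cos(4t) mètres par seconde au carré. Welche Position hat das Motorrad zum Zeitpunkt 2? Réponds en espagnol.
Tenemos la posición x(t) = -4·t^6 - 3·t^5 + 5·t^4 + 2·t^3 + t^2 + 4·t - 1. Sustituyendo t = 2: x(2) = -245.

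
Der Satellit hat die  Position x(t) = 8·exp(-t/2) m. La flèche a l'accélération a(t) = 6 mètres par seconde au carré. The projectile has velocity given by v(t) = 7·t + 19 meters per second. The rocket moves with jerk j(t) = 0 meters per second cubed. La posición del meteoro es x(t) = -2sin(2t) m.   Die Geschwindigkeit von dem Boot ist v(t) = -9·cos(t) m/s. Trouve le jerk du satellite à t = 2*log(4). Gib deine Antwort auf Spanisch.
Debemos derivar nuestra ecuación de la posición x(t) = 8·exp(-t/2) 3 veces. Derivando la posición, obtenemos la velocidad: v(t) = -4·exp(-t/2). Tomando d/dt de v(t), encontramos a(t) = 2·exp(-t/2). Derivando la aceleración, obtenemos la sacudida: j(t) = -exp(-t/2). Usando j(t) = -exp(-t/2) y sustituyendo t = 2*log(4), encontramos j = -1/4.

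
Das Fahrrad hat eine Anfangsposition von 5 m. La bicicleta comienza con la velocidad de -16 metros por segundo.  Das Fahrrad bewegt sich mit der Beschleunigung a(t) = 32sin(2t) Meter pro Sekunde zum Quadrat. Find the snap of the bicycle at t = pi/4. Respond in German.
Um dies zu lösen, müssen wir 2 Ableitungen unserer Gleichung für die Beschleunigung a(t) = 32·sin(2·t) nehmen. Mit d/dt von a(t) finden wir j(t) = 64·cos(2·t). Mit d/dt von j(t) finden wir s(t) = -128·sin(2·t). Aus der Gleichung für den Snap s(t) = -128·sin(2·t), setzen wir t = pi/4 ein und erhalten s = -128.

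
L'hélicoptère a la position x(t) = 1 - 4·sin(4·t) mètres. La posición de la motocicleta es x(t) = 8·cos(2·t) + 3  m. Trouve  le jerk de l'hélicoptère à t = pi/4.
En partant de la position x(t) = 1 - 4·sin(4·t), nous prenons 3 dérivées. En prenant d/dt de x(t), nous trouvons v(t) = -16·cos(4·t). La dérivée de la vitesse donne l'accélération: a(t) = 64·sin(4·t). En prenant d/dt de a(t), nous trouvons j(t) = 256·cos(4·t). Nous avons le jerk j(t) = 256·cos(4·t). En substituant t = pi/4: j(pi/4) = -256.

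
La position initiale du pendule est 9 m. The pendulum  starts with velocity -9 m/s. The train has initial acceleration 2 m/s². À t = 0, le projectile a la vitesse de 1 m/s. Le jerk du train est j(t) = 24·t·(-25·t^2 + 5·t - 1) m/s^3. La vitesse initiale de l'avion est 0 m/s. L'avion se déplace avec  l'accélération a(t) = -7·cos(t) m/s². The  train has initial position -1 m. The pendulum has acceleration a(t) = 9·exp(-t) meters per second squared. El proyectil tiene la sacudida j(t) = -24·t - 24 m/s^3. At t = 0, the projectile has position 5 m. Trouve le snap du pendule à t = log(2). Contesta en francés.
Pour résoudre ceci, nous devons prendre 2 dérivées de notre équation de l'accélération a(t) = 9·exp(-t). La dérivée de l'accélération donne le jerk: j(t) = -9·exp(-t). En prenant d/dt de j(t), nous trouvons s(t) = 9·exp(-t). Nous avons le snap s(t) = 9·exp(-t). En substituant t = log(2): s(log(2)) = 9/2.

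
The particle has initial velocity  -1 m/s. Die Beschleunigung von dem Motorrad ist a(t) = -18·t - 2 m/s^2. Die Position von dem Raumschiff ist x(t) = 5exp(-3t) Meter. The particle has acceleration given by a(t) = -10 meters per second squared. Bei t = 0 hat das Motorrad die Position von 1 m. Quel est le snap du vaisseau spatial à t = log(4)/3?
Pour résoudre ceci, nous devons prendre 4 dérivées de notre équation de la position x(t) = 5·exp(-3·t). La dérivée de la position donne la vitesse: v(t) = -15·exp(-3·t). En prenant d/dt de v(t), nous trouvons a(t) = 45·exp(-3·t). En prenant d/dt de a(t), nous trouvons j(t) = -135·exp(-3·t). La dérivée du jerk donne le snap: s(t) = 405·exp(-3·t). De l'équation du snap s(t) = 405·exp(-3·t), nous substituons t = log(4)/3 pour obtenir s = 405/4.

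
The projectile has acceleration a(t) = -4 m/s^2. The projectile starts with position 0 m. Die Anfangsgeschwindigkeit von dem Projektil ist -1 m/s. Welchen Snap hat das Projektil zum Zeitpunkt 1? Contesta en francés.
En partant de l'accélération a(t) = -4, nous prenons 2 dérivées. En prenant d/dt de a(t), nous trouvons j(t) = 0. En dérivant le jerk, nous obtenons le snap: s(t) = 0. De l'équation du snap s(t) = 0, nous substituons t = 1 pour obtenir s = 0.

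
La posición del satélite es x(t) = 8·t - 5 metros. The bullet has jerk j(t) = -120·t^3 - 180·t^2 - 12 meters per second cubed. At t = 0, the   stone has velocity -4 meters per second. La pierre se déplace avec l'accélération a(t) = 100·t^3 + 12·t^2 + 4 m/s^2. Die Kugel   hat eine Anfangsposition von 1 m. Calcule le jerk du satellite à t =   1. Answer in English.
Starting from position x(t) = 8·t - 5, we take 3 derivatives. The derivative of position gives velocity: v(t) = 8. Taking d/dt of v(t), we find a(t) = 0. The derivative of acceleration gives jerk: j(t) = 0. We have jerk j(t) = 0. Substituting t = 1: j(1) = 0.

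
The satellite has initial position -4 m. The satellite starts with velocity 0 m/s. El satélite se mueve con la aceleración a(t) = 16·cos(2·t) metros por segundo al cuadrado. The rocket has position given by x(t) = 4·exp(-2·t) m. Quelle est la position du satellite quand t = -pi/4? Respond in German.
Ausgehend von der Beschleunigung a(t) = 16·cos(2·t), nehmen wir 2 Stammfunktionen. Das Integral von der Beschleunigung, mit v(0) = 0, ergibt die Geschwindigkeit: v(t) = 8·sin(2·t). Mit ∫v(t)dt und Anwendung von x(0) = -4, finden wir x(t) = -4·cos(2·t). Mit x(t) = -4·cos(2·t) und Einsetzen von t = -pi/4, finden wir x = 0.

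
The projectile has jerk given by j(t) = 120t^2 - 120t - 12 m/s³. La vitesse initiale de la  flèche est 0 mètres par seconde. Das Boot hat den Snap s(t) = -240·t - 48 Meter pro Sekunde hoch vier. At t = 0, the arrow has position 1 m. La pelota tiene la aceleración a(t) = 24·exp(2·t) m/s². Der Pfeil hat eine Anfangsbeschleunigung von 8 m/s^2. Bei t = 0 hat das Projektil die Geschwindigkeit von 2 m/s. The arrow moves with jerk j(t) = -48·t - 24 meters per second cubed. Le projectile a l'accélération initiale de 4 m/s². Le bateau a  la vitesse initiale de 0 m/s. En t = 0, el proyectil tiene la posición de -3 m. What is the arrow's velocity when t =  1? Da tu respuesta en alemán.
Ausgehend von dem Ruck j(t) = -48·t - 24, nehmen wir 2 Integrale. Das Integral von dem Ruck, mit a(0) = 8, ergibt die Beschleunigung: a(t) = -24·t^2 - 24·t + 8. Das Integral von der Beschleunigung, mit v(0) = 0, ergibt die Geschwindigkeit: v(t) = 4·t·(-2·t^2 - 3·t + 2). Wir haben die Geschwindigkeit v(t) = 4·t·(-2·t^2 - 3·t + 2). Durch Einsetzen von t = 1: v(1) = -12.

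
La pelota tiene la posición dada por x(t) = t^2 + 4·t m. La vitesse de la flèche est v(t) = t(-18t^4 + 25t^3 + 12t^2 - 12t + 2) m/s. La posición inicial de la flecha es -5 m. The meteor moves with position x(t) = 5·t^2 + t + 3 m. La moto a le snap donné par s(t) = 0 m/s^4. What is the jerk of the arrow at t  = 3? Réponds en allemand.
Ausgehend von der Geschwindigkeit v(t) = t·(-18·t^4 + 25·t^3 + 12·t^2 - 12·t + 2), nehmen wir 2 Ableitungen. Durch Ableiten von der Geschwindigkeit erhalten wir die Beschleunigung: a(t) = -18·t^4 + 25·t^3 + 12·t^2 + t·(-72·t^3 + 75·t^2 + 24·t - 12) - 12·t + 2. Die Ableitung von der Beschleunigung ergibt den Ruck: j(t) = -144·t^3 + 150·t^2 + t·(-216·t^2 + 150·t + 24) + 48·t - 24. Aus der Gleichung für den Ruck j(t) = -144·t^3 + 150·t^2 + t·(-216·t^2 + 150·t + 24) + 48·t - 24, setzen wir t = 3 ein und erhalten j = -6828.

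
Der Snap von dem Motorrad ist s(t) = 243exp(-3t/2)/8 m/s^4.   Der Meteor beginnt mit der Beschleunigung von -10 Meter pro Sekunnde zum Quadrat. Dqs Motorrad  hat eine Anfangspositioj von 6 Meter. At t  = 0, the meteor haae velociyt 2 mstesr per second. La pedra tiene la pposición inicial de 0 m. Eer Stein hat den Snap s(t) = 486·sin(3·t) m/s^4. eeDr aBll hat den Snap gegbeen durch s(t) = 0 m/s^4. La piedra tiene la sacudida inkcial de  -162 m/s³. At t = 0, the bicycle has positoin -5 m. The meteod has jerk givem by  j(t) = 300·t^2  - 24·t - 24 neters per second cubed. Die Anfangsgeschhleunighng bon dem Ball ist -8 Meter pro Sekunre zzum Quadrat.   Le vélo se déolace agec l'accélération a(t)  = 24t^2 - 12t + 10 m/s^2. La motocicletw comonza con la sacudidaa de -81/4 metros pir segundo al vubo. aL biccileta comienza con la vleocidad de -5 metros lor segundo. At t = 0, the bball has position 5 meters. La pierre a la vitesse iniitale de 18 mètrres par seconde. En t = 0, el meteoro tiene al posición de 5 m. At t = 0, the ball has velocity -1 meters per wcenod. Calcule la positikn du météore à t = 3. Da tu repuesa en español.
Para resolver esto, necesitamos tomar 3 antiderivadas de nuestra ecuación de la sacudida j(t) = 300·t^2 - 24·t - 24. La integral de la sacudida es la aceleración. Usando a(0) = -10, obtenemos a(t) = 100·t^3 - 12·t^2 - 24·t - 10. Tomando ∫a(t)dt y aplicando v(0) = 2, encontramos v(t) = 25·t^4 - 4·t^3 - 12·t^2 - 10·t + 2. Tomando ∫v(t)dt y aplicando x(0) = 5, encontramos x(t) = 5·t^5 - t^4 - 4·t^3 - 5·t^2 + 2·t + 5. Usando x(t) = 5·t^5 - t^4 - 4·t^3 - 5·t^2 + 2·t + 5 y sustituyendo t = 3, encontramos x = 992.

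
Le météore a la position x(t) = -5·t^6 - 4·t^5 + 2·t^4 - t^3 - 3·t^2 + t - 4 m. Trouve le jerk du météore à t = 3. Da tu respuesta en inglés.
We must differentiate our position equation x(t) = -5·t^6 - 4·t^5 + 2·t^4 - t^3 - 3·t^2 + t - 4 3 times. Taking d/dt of x(t), we find v(t) = -30·t^5 - 20·t^4 + 8·t^3 - 3·t^2 - 6·t + 1. Taking d/dt of v(t), we find a(t) = -150·t^4 - 80·t^3 + 24·t^2 - 6·t - 6. Differentiating acceleration, we get jerk: j(t) = -600·t^3 - 240·t^2 + 48·t - 6. From the given jerk equation j(t) = -600·t^3 - 240·t^2 + 48·t - 6, we substitute t = 3 to get j = -18222.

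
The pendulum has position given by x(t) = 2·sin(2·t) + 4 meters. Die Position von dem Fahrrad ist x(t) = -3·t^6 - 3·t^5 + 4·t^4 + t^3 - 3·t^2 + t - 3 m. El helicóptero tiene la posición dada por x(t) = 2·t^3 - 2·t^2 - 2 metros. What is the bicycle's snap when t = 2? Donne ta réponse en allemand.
Wir müssen unsere Gleichung für die Position x(t) = -3·t^6 - 3·t^5 + 4·t^4 + t^3 - 3·t^2 + t - 3 4-mal ableiten. Die Ableitung von der Position ergibt die Geschwindigkeit: v(t) = -18·t^5 - 15·t^4 + 16·t^3 + 3·t^2 - 6·t + 1. Durch Ableiten von der Geschwindigkeit erhalten wir die Beschleunigung: a(t) = -90·t^4 - 60·t^3 + 48·t^2 + 6·t - 6. Durch Ableiten von der Beschleunigung erhalten wir den Ruck: j(t) = -360·t^3 - 180·t^2 + 96·t + 6. Die Ableitung von dem Ruck ergibt den Snap: s(t) = -1080·t^2 - 360·t + 96. Wir haben den Snap s(t) = -1080·t^2 - 360·t + 96. Durch Einsetzen von t = 2: s(2) = -4944.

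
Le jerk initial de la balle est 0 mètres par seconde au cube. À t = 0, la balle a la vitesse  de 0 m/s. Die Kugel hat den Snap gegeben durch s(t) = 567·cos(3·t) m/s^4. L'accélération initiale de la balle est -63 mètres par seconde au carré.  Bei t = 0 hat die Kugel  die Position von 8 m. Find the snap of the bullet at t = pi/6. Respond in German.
Wir haben den Snap s(t) = 567·cos(3·t). Durch Einsetzen von t = pi/6: s(pi/6) = 0.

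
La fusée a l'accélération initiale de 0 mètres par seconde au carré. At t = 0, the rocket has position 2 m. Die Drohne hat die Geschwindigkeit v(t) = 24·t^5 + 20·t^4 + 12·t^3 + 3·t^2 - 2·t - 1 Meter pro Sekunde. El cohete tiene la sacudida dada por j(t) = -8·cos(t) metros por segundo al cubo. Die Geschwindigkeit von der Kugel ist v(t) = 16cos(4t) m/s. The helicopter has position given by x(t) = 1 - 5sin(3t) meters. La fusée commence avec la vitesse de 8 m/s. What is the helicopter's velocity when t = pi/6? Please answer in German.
Wir müssen unsere Gleichung für die Position x(t) = 1 - 5·sin(3·t) 1-mal ableiten. Mit d/dt von x(t) finden wir v(t) = -15·cos(3·t). Mit v(t) = -15·cos(3·t) und Einsetzen von t = pi/6, finden wir v = 0.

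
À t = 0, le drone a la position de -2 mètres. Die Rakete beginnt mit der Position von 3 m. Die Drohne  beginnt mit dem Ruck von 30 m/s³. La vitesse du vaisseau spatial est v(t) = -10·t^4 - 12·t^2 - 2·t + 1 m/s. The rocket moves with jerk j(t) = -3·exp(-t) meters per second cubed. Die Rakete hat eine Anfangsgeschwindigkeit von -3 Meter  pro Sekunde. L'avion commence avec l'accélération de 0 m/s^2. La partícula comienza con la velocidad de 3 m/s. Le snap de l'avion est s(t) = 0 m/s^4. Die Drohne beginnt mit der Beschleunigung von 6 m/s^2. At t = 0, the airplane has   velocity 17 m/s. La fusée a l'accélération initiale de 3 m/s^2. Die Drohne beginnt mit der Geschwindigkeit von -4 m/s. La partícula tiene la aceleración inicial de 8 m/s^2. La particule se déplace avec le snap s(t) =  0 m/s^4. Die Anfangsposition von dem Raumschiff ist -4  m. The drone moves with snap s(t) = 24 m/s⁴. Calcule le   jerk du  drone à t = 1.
Pour résoudre ceci, nous devons prendre 1 intégrale de notre équation du snap s(t) = 24. L'intégrale du snap, avec j(0) = 30, donne le jerk: j(t) = 24·t + 30. En utilisant j(t) = 24·t + 30 et en substituant t = 1, nous trouvons j = 54.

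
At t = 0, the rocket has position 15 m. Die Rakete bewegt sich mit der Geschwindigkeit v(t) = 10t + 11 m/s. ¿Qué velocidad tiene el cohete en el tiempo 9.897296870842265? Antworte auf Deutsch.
Wir haben die Geschwindigkeit v(t) = 10·t + 11. Durch Einsetzen von t = 9.897296870842265: v(9.897296870842265) = 109.972968708423.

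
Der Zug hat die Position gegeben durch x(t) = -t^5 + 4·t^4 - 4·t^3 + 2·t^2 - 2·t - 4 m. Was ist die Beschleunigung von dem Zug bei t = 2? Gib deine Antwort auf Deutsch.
Ausgehend von der Position x(t) = -t^5 + 4·t^4 - 4·t^3 + 2·t^2 - 2·t - 4, nehmen wir 2 Ableitungen. Mit d/dt von x(t) finden wir v(t) = -5·t^4 + 16·t^3 - 12·t^2 + 4·t - 2. Durch Ableiten von der Geschwindigkeit erhalten wir die Beschleunigung: a(t) = -20·t^3 + 48·t^2 - 24·t + 4. Aus der Gleichung für die Beschleunigung a(t) = -20·t^3 + 48·t^2 - 24·t + 4, setzen wir t = 2 ein und erhalten a = -12.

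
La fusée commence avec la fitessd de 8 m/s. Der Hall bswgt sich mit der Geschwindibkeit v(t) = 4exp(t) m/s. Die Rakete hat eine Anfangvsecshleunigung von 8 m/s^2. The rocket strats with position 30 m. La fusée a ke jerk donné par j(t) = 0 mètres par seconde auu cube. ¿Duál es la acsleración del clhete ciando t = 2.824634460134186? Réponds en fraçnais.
Nous devons trouver l'intégrale de notre équation du jerk j(t) = 0 1 fois. La primitive du jerk, avec a(0) = 8, donne l'accélération: a(t) = 8. De l'équation de l'accélération a(t) = 8, nous substituons t = 2.824634460134186 pour obtenir a = 8.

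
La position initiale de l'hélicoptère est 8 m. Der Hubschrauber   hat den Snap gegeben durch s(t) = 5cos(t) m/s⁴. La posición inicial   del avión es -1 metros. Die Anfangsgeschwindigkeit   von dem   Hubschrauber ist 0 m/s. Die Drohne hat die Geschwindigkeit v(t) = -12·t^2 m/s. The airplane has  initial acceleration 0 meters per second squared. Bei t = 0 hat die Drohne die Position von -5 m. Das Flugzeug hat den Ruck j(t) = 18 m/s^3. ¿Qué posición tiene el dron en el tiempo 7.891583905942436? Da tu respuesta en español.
Partiendo de la velocidad v(t) = -12·t^2, tomamos 1 antiderivada. La integral de la velocidad, con x(0) = -5, da la posición: x(t) = -4·t^3 - 5. Usando x(t) = -4·t^3 - 5 y sustituyendo t = 7.891583905942436, encontramos x = -1970.85973119853.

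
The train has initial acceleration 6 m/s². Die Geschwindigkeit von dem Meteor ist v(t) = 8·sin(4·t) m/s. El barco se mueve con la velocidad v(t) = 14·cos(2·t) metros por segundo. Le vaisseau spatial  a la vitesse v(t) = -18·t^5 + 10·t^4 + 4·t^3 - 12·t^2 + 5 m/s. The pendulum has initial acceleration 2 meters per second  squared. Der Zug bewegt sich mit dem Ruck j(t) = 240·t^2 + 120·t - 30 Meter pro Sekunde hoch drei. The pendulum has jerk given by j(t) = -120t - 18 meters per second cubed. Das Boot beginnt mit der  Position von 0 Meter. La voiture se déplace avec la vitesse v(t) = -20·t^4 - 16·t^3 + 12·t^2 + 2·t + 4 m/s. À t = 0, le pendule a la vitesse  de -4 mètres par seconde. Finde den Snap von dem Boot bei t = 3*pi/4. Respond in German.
Wir müssen unsere Gleichung für die Geschwindigkeit v(t) = 14·cos(2·t) 3-mal ableiten. Durch Ableiten von der Geschwindigkeit erhalten wir die Beschleunigung: a(t) = -28·sin(2·t). Durch Ableiten von der Beschleunigung erhalten wir den Ruck: j(t) = -56·cos(2·t). Die Ableitung von dem Ruck ergibt den Snap: s(t) = 112·sin(2·t). Mit s(t) = 112·sin(2·t) und Einsetzen von t = 3*pi/4, finden wir s = -112.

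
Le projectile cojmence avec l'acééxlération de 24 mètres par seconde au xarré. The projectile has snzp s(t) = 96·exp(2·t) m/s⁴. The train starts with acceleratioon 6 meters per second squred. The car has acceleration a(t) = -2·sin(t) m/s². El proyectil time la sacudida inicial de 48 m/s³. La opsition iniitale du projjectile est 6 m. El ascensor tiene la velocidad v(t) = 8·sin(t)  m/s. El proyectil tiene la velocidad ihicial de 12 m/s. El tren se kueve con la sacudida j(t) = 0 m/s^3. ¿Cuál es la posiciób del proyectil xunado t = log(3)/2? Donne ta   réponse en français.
Nous devons trouver la primitive de notre équation du snap s(t) = 96·exp(2·t) 4 fois. L'intégrale du snap est le jerk. En utilisant j(0) = 48, nous obtenons j(t) = 48·exp(2·t). En intégrant le jerk et en utilisant la condition initiale a(0) = 24, nous obtenons a(t) = 24·exp(2·t). L'intégrale de l'accélération est la vitesse. En utilisant v(0) = 12, nous obtenons v(t) = 12·exp(2·t). La primitive de la vitesse, avec x(0) = 6, donne la position: x(t) = 6·exp(2·t). De l'équation de la position x(t) = 6·exp(2·t), nous substituons t = log(3)/2 pour obtenir x = 18.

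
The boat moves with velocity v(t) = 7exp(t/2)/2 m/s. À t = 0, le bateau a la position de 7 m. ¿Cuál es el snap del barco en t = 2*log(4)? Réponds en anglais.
Starting from velocity v(t) = 7·exp(t/2)/2, we take 3 derivatives. Taking d/dt of v(t), we find a(t) = 7·exp(t/2)/4. Differentiating acceleration, we get jerk: j(t) = 7·exp(t/2)/8. Differentiating jerk, we get snap: s(t) = 7·exp(t/2)/16. From the given snap equation s(t) = 7·exp(t/2)/16, we substitute t = 2*log(4) to get s = 7/4.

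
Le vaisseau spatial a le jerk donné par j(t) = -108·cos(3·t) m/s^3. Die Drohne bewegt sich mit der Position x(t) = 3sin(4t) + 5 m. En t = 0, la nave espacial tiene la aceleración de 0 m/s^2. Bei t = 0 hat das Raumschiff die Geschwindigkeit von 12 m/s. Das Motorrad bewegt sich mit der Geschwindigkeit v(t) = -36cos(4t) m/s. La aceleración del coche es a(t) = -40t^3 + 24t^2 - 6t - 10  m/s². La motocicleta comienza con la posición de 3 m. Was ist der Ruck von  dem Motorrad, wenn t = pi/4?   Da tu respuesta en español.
Debemos derivar nuestra ecuación de la velocidad v(t) = -36·cos(4·t) 2 veces. Tomando d/dt de v(t), encontramos a(t) = 144·sin(4·t). Tomando d/dt de a(t), encontramos j(t) = 576·cos(4·t). Usando j(t) = 576·cos(4·t) y sustituyendo t = pi/4, encontramos j = -576.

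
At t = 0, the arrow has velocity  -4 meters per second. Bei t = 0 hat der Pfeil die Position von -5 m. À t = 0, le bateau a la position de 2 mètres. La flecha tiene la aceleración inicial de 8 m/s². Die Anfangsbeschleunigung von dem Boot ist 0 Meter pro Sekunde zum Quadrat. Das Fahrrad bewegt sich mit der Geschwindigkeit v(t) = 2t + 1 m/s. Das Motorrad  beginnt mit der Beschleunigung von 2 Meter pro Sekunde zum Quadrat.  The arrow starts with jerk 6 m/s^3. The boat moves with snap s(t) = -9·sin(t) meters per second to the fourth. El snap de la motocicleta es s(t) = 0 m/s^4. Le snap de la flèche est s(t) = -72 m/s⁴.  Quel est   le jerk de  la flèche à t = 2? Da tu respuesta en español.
Para resolver esto, necesitamos tomar 1 antiderivada de nuestra ecuación del snap s(t) = -72. Tomando ∫s(t)dt y aplicando j(0) = 6, encontramos j(t) = 6 - 72·t. Tenemos la sacudida j(t) = 6 - 72·t. Sustituyendo t = 2: j(2) = -138.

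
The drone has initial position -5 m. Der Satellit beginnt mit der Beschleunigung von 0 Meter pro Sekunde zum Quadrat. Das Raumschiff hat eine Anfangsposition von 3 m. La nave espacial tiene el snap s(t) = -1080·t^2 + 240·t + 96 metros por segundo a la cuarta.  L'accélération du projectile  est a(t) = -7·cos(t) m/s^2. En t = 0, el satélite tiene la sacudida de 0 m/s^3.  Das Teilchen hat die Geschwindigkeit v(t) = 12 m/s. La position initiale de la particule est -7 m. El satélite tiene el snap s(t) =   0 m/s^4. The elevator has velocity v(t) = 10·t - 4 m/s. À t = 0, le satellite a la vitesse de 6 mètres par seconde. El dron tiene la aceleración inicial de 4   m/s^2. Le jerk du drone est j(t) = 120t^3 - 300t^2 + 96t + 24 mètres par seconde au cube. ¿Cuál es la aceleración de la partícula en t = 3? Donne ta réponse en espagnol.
Debemos derivar nuestra ecuación de la velocidad v(t) = 12 1 vez. Tomando d/dt de v(t), encontramos a(t) = 0. Usando a(t) = 0 y sustituyendo t = 3, encontramos a = 0.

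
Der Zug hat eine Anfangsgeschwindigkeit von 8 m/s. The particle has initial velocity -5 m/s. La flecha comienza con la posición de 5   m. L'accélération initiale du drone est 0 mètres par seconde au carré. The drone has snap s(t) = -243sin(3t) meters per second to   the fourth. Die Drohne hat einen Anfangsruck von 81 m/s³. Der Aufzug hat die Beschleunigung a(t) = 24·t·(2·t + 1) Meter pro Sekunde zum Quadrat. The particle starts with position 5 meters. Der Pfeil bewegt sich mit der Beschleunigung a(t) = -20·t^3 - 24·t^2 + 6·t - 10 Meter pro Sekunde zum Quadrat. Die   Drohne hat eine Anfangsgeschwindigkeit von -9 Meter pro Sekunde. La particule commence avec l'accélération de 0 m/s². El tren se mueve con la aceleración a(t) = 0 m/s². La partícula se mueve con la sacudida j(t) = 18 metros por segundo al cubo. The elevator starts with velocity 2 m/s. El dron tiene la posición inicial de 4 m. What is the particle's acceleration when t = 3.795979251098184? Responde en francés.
Pour résoudre ceci, nous devons prendre 1 intégrale de notre équation du jerk j(t) = 18. La primitive du jerk, avec a(0) = 0, donne l'accélération: a(t) = 18·t. Nous avons l'accélération a(t) = 18·t. En substituant t = 3.795979251098184: a(3.795979251098184) = 68.3276265197673.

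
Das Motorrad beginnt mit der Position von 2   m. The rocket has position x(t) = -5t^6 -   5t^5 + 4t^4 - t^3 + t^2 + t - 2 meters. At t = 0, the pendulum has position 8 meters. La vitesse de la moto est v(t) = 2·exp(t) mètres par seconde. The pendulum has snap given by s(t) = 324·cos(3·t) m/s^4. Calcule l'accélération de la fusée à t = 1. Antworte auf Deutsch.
Um dies zu lösen, müssen wir 2 Ableitungen unserer Gleichung für die Position x(t) = -5·t^6 - 5·t^5 + 4·t^4 - t^3 + t^2 + t - 2 nehmen. Die Ableitung von der Position ergibt die Geschwindigkeit: v(t) = -30·t^5 - 25·t^4 + 16·t^3 - 3·t^2 + 2·t + 1. Die Ableitung von der Geschwindigkeit ergibt die Beschleunigung: a(t) = -150·t^4 - 100·t^3 + 48·t^2 - 6·t + 2. Aus der Gleichung für die Beschleunigung a(t) = -150·t^4 - 100·t^3 + 48·t^2 - 6·t + 2, setzen wir t = 1 ein und erhalten a = -206.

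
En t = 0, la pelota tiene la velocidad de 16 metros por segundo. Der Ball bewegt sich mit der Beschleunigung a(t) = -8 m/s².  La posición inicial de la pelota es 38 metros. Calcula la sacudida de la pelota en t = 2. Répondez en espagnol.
Para resolver esto, necesitamos tomar 1 derivada de nuestra ecuación de la aceleración a(t) = -8. Tomando d/dt de a(t), encontramos j(t) = 0. De la ecuación de la sacudida j(t) = 0, sustituimos t = 2 para obtener j = 0.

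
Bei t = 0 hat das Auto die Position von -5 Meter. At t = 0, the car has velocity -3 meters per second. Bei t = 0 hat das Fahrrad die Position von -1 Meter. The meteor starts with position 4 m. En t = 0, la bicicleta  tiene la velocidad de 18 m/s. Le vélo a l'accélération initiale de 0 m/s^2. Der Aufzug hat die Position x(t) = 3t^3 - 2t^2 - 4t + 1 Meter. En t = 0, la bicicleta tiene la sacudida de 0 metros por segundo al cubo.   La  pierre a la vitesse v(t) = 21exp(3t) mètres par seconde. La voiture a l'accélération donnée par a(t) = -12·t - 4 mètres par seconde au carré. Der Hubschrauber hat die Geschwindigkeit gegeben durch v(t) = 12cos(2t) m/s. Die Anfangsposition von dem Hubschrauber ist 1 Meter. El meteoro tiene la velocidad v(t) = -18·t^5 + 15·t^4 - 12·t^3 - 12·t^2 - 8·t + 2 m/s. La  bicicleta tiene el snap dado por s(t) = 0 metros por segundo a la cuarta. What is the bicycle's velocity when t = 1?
To find the answer, we compute 3 antiderivatives of s(t) = 0. Finding the antiderivative of s(t) and using j(0) = 0: j(t) = 0. Finding the antiderivative of j(t) and using a(0) = 0: a(t) = 0. Finding the antiderivative of a(t) and using v(0) = 18: v(t) = 18. Using v(t) = 18 and substituting t = 1, we find v = 18.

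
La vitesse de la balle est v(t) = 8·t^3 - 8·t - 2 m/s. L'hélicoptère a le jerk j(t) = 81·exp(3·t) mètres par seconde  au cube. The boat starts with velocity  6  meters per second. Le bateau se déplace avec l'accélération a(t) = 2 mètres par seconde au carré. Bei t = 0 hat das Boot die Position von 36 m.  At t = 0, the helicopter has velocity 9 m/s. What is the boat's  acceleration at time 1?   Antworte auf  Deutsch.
Wir haben die Beschleunigung a(t) = 2. Durch Einsetzen von t = 1: a(1) = 2.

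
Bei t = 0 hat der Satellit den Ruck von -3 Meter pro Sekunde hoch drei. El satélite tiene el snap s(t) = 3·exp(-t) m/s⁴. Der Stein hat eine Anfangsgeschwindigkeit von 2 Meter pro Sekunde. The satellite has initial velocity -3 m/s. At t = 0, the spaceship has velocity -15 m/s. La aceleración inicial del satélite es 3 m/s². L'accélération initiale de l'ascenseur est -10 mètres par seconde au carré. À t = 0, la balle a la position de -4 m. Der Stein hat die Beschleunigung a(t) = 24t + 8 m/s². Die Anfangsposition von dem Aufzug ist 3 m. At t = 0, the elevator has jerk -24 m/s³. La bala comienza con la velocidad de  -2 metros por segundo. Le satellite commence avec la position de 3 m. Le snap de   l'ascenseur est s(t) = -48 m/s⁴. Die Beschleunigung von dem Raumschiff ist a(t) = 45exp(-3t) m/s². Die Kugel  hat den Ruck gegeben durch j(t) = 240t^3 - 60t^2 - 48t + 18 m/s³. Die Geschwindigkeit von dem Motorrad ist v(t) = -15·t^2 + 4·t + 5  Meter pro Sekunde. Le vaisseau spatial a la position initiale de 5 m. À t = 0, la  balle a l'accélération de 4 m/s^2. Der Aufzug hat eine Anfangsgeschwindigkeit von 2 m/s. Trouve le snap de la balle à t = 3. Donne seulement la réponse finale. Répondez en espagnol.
La respuesta es 6072.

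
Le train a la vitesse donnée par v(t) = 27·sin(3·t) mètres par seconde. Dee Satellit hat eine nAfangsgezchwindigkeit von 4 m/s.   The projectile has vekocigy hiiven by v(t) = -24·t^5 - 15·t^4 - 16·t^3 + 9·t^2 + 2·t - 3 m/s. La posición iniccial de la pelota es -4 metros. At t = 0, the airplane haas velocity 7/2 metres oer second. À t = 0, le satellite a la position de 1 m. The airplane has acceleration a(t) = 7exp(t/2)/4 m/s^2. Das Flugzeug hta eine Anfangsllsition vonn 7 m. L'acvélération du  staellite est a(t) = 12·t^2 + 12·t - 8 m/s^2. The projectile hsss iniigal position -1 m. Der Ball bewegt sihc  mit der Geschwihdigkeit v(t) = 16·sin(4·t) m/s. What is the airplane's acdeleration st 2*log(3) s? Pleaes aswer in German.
Aus der Gleichung für die Beschleunigung a(t) = 7·exp(t/2)/4, setzen wir t = 2*log(3) ein und erhalten a = 21/4.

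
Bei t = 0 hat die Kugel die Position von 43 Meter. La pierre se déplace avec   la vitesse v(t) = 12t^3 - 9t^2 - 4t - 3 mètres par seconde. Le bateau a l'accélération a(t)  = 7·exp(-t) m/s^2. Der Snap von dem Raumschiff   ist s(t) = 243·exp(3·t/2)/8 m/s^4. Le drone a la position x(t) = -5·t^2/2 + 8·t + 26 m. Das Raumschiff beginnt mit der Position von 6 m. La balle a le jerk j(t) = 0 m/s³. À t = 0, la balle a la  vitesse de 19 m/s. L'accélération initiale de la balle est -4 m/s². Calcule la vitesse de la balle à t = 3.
Pour résoudre ceci, nous devons prendre 2 primitives de notre équation du jerk j(t) = 0. En intégrant le jerk et en utilisant la condition initiale a(0) = -4, nous obtenons a(t) = -4. L'intégrale de l'accélération, avec v(0) = 19, donne la vitesse: v(t) = 19 - 4·t. En utilisant v(t) = 19 - 4·t et en substituant t = 3, nous trouvons v = 7.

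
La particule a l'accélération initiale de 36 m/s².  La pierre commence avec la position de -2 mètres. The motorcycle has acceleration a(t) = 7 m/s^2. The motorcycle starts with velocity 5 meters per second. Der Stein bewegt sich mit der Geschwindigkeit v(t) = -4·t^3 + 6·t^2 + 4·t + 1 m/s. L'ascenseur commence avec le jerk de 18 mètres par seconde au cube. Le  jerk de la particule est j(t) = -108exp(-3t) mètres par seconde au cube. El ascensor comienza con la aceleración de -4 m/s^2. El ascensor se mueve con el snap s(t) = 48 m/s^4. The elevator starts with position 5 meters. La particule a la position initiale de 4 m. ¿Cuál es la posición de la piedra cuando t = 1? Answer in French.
Nous devons intégrer notre équation de la vitesse v(t) = -4·t^3 + 6·t^2 + 4·t + 1 1 fois. En intégrant la vitesse et en utilisant la condition initiale x(0) = -2, nous obtenons x(t) = -t^4 + 2·t^3 + 2·t^2 + t - 2. De l'équation de la position x(t) = -t^4 + 2·t^3 + 2·t^2 + t - 2, nous substituons t = 1 pour obtenir x = 2.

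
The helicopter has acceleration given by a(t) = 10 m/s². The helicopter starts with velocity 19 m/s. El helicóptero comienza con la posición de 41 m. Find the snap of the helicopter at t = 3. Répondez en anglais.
We must differentiate our acceleration equation a(t) = 10 2 times. Taking d/dt of a(t), we find j(t) = 0. Differentiating jerk, we get snap: s(t) = 0. Using s(t) = 0 and substituting t = 3, we find s = 0.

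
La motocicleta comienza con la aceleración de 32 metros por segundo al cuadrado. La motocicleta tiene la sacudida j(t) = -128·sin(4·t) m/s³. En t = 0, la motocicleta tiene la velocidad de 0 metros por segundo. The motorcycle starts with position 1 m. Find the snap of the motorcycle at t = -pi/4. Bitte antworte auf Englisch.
To solve this, we need to take 1 derivative of our jerk equation j(t) = -128·sin(4·t). Differentiating jerk, we get snap: s(t) = -512·cos(4·t). We have snap s(t) = -512·cos(4·t). Substituting t = -pi/4: s(-pi/4) = 512.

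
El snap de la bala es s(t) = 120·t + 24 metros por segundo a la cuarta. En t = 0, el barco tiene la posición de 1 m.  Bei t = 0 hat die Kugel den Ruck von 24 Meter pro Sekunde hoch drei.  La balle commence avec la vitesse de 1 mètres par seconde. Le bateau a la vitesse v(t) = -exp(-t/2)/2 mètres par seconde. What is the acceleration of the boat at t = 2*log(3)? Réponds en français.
Pour résoudre ceci, nous devons prendre 1 dérivée de notre équation de la vitesse v(t) = -exp(-t/2)/2. En dérivant la vitesse, nous obtenons l'accélération: a(t) = exp(-t/2)/4. Nous avons l'accélération a(t) = exp(-t/2)/4. En substituant t = 2*log(3): a(2*log(3)) = 1/12.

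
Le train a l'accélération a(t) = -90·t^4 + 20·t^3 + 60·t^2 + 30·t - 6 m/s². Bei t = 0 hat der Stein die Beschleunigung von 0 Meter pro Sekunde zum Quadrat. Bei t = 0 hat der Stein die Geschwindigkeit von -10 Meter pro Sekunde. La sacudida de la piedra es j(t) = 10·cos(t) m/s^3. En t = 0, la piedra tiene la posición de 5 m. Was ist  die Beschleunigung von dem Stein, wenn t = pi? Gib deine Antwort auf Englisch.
Starting from jerk j(t) = 10·cos(t), we take 1 antiderivative. Taking ∫j(t)dt and applying a(0) = 0, we find a(t) = 10·sin(t). From the given acceleration equation a(t) = 10·sin(t), we substitute t = pi to get a = 0.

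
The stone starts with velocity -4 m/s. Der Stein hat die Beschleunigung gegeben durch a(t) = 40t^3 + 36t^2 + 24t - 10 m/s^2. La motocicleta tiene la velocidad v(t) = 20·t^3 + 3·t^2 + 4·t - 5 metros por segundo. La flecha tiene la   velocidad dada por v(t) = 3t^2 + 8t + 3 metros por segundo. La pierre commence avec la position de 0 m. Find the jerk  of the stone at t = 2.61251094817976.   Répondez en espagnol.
Debemos derivar nuestra ecuación de la aceleración a(t) = 40·t^3 + 36·t^2 + 24·t - 10 1 vez. Derivando la aceleración, obtenemos la sacudida: j(t) = 120·t^2 + 72·t + 24. Usando j(t) = 120·t^2 + 72·t + 24 y sustituyendo t = 2.61251094817976, encontramos j = 1031.12640279204.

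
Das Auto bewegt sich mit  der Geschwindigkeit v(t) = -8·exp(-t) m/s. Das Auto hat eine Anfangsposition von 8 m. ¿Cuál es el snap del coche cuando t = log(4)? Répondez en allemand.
Ausgehend von der Geschwindigkeit v(t) = -8·exp(-t), nehmen wir 3 Ableitungen. Mit d/dt von v(t) finden wir a(t) = 8·exp(-t). Mit d/dt von a(t) finden wir j(t) = -8·exp(-t). Mit d/dt von j(t) finden wir s(t) = 8·exp(-t). Aus der Gleichung für den Snap s(t) = 8·exp(-t), setzen wir t = log(4) ein und erhalten s = 2.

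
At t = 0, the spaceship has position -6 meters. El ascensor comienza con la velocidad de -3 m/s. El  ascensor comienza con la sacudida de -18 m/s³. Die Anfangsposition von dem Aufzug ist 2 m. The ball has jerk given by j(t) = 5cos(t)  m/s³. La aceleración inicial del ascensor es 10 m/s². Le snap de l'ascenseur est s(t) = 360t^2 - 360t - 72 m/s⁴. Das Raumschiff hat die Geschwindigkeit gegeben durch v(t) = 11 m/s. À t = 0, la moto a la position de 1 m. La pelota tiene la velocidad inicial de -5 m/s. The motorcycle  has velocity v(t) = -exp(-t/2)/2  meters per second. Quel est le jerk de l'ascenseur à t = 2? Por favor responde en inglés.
Starting from snap s(t) = 360·t^2 - 360·t - 72, we take 1 antiderivative. The integral of snap, with j(0) = -18, gives jerk: j(t) = 120·t^3 - 180·t^2 - 72·t - 18. From the given jerk equation j(t) = 120·t^3 - 180·t^2 - 72·t - 18, we substitute t = 2 to get j = 78.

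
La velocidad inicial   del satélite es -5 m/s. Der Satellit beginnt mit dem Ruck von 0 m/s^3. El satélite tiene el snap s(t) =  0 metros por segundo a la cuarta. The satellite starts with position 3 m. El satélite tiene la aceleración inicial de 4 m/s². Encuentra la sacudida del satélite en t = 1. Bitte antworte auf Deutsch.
Wir müssen unsere Gleichung für den Snap s(t) = 0 1-mal integrieren. Die Stammfunktion von dem Snap ist der Ruck. Mit j(0) = 0 erhalten wir j(t) = 0. Wir haben den Ruck j(t) = 0. Durch Einsetzen von t = 1: j(1) = 0.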